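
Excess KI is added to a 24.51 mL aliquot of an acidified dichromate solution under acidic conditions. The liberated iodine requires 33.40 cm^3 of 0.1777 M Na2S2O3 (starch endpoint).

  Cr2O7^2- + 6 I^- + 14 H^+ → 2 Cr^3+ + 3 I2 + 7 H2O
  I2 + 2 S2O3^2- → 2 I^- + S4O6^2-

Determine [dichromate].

n(S2O3^2-) = 0.03340 × 0.1777 = 5.935 × 10^-3 mol
n(I2) = n(S2O3^2-)/2 = 2.968 × 10^-3 mol
From the 1:3 ratio, n(Cr2O7^2-) in the aliquot = 1/3 × 2.968 × 10^-3 = 9.892 × 10^-4 mol
[Cr2O7^2-] = 9.892 × 10^-4 / 0.02451 = 0.04036 mol/L

0.04036 M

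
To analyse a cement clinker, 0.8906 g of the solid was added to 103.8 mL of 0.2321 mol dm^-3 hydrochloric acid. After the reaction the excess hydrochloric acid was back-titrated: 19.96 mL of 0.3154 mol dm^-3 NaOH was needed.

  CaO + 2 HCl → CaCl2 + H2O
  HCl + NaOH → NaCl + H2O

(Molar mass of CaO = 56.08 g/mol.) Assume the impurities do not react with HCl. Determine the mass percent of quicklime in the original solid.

n(HCl) added = 0.1038 × 0.2321 = 0.02409 mol
n(NaOH) used in back-titration = 0.01996 × 0.3154 = 6.295 × 10^-3 mol
n(HCl) left over = 6.295 × 10^-3 mol (1:1 ratio)
n(HCl) consumed by analyte = 0.02409 − 6.295 × 10^-3 = 0.01780 mol
From the 1:2 ratio, n(CaO) = 1/2 × 0.01780 = 8.898 × 10^-3 mol
mass of CaO = 8.898 × 10^-3 × 56.08 = 0.4990 g
% CaO = 0.4990 / 0.8906 × 100 = 56.03 %

56.03 %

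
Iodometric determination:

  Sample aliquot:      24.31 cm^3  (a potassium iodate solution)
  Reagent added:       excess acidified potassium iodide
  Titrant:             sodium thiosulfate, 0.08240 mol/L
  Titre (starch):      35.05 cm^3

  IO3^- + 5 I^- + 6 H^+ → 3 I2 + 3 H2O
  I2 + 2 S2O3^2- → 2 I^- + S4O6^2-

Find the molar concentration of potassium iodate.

0.01980 mol/L

n(S2O3^2-) = 0.03505 × 0.08240 = 2.888 × 10^-3 mol
n(I2) = n(S2O3^2-)/2 = 1.444 × 10^-3 mol
From the 1:3 ratio, n(IO3^-) in the aliquot = 1/3 × 1.444 × 10^-3 = 4.814 × 10^-4 mol
[IO3^-] = 4.814 × 10^-4 / 0.02431 = 0.01980 mol/L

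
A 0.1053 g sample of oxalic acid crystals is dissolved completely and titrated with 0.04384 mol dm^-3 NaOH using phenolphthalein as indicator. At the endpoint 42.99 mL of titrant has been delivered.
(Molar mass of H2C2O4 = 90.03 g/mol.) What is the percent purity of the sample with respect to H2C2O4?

80.57 %

H2C2O4 + 2 NaOH → Na2C2O4 + 2 H2O
n(NaOH) = 0.04299 L × 0.04384 mol/L = 1.885 × 10^-3 mol
From the 1:2 ratio, n(H2C2O4) = 1/2 × 1.885 × 10^-3 = 9.423 × 10^-4 mol
mass of H2C2O4 = 9.423 × 10^-4 × 90.03 g/mol = 0.08484 g
% H2C2O4 = 0.08484 / 0.1053 × 100 = 80.57 %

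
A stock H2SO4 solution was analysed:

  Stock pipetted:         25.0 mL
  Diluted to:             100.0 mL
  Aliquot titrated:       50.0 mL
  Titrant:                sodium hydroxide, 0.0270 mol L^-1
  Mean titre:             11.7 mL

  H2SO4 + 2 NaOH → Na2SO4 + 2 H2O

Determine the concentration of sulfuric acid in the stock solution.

0.0126 mol/L

n(NaOH) = 0.0117 × 0.0270 = 3.16 × 10^-4 mol
From the 1:2 ratio, n(H2SO4) in the aliquot = 1/2 × 3.16 × 10^-4 = 1.58 × 10^-4 mol
[H2SO4]_dilute = 1.58 × 10^-4 / 0.0500 = 0.00316 mol/L
Dilution factor = 100.0 / 25.0 = 4.000
[H2SO4]_stock = 0.00316 × 4.000 = 0.0126 mol/L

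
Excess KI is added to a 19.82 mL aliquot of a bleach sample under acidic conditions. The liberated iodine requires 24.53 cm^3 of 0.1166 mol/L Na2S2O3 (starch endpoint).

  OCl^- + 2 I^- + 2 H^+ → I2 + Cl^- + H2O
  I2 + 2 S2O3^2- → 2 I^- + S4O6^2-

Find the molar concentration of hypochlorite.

n(S2O3^2-) = 0.02453 × 0.1166 = 2.860 × 10^-3 mol
n(I2) = n(S2O3^2-)/2 = 1.430 × 10^-3 mol
n(OCl^-) in the aliquot = 1.430 × 10^-3 mol (1:1 ratio)
[OCl^-] = 1.430 × 10^-3 / 0.01982 = 0.07215 mol/L

0.07215 mol/L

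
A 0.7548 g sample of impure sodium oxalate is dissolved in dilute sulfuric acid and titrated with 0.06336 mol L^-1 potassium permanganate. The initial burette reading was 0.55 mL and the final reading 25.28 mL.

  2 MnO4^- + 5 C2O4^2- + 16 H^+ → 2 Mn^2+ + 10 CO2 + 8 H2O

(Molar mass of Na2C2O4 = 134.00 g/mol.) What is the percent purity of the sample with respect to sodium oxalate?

n(KMnO4) = 0.02473 L × 0.06336 mol/L = 1.567 × 10^-3 mol
From the 5:2 ratio, n(Na2C2O4) = 5/2 × 1.567 × 10^-3 = 3.917 × 10^-3 mol
mass of Na2C2O4 = 3.917 × 10^-3 × 134.00 g/mol = 0.5249 g
% Na2C2O4 = 0.5249 / 0.7548 × 100 = 69.54 %

69.54 %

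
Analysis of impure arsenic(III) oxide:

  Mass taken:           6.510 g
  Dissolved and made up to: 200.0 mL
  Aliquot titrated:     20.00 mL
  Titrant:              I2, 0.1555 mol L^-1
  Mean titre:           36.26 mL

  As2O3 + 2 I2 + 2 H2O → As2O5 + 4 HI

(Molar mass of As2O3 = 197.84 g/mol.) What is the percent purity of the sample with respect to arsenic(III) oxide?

85.68 %

n(I2) per titration = 0.03626 × 0.1555 = 5.638 × 10^-3 mol
From the 1:2 ratio, n(As2O3) in each aliquot = 1/2 × 5.638 × 10^-3 = 2.819 × 10^-3 mol
n(As2O3) in the whole flask = 2.819 × 10^-3 × 200.0/20.00 = 0.02819 mol
mass of As2O3 = 0.02819 × 197.84 = 5.578 g
% As2O3 = 5.578 / 6.510 × 100 = 85.68 %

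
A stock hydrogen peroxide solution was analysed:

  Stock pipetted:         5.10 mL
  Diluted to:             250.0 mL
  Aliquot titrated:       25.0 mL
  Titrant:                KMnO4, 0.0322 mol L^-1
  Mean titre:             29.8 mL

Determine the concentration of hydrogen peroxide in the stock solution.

4.70 mol/L

2 MnO4^- + 5 H2O2 + 6 H^+ → 2 Mn^2+ + 5 O2 + 8 H2O
n(KMnO4) = 0.0298 × 0.0322 = 9.60 × 10^-4 mol
From the 5:2 ratio, n(H2O2) in the aliquot = 5/2 × 9.60 × 10^-4 = 2.40 × 10^-3 mol
[H2O2]_dilute = 2.40 × 10^-3 / 0.0250 = 0.0960 mol/L
Dilution factor = 250.0 / 5.10 = 49.02
[H2O2]_stock = 0.0960 × 49.02 = 4.70 mol/L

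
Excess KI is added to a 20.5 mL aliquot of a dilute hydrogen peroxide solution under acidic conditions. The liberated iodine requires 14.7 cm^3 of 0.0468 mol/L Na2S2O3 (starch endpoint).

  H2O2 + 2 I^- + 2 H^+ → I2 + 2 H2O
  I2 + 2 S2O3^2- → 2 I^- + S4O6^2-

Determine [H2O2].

0.0168 mol/L

n(S2O3^2-) = 0.0147 × 0.0468 = 6.88 × 10^-4 mol
n(I2) = n(S2O3^2-)/2 = 3.44 × 10^-4 mol
n(H2O2) in the aliquot = 3.44 × 10^-4 mol (1:1 ratio)
[H2O2] = 3.44 × 10^-4 / 0.0205 = 0.0168 mol/L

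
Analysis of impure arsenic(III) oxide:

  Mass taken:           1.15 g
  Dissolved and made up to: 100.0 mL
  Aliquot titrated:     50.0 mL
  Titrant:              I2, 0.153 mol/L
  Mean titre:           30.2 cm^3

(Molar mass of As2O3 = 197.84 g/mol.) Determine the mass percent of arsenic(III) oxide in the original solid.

79.5 %

As2O3 + 2 I2 + 2 H2O → As2O5 + 4 HI
n(I2) per titration = 0.0302 × 0.153 = 4.62 × 10^-3 mol
From the 1:2 ratio, n(As2O3) in each aliquot = 1/2 × 4.62 × 10^-3 = 2.31 × 10^-3 mol
n(As2O3) in the whole flask = 2.31 × 10^-3 × 100.0/50.0 = 4.62 × 10^-3 mol
mass of As2O3 = 4.62 × 10^-3 × 197.84 = 0.914 g
% As2O3 = 0.914 / 1.15 × 100 = 79.5 %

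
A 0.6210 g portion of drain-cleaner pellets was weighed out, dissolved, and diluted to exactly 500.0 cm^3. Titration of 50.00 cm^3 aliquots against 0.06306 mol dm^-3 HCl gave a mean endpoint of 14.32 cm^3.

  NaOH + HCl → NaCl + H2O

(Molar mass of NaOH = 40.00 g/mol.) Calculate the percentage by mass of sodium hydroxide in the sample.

58.17 %

n(HCl) per titration = 0.01432 × 0.06306 = 9.030 × 10^-4 mol
n(NaOH) in each aliquot = 9.030 × 10^-4 mol (1:1 ratio)
n(NaOH) in the whole flask = 9.030 × 10^-4 × 500.0/50.00 = 9.030 × 10^-3 mol
mass of NaOH = 9.030 × 10^-3 × 40.00 = 0.3612 g
% NaOH = 0.3612 / 0.6210 × 100 = 58.17 %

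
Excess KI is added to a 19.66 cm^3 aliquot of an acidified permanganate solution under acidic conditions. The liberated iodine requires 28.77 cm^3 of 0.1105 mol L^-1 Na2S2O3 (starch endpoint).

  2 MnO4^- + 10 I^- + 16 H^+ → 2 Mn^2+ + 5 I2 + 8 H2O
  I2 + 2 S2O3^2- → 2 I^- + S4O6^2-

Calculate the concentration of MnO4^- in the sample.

0.03234 mol/L

n(S2O3^2-) = 0.02877 × 0.1105 = 3.179 × 10^-3 mol
n(I2) = n(S2O3^2-)/2 = 1.590 × 10^-3 mol
From the 2:5 ratio, n(MnO4^-) in the aliquot = 2/5 × 1.590 × 10^-3 = 6.358 × 10^-4 mol
[MnO4^-] = 6.358 × 10^-4 / 0.01966 = 0.03234 mol/L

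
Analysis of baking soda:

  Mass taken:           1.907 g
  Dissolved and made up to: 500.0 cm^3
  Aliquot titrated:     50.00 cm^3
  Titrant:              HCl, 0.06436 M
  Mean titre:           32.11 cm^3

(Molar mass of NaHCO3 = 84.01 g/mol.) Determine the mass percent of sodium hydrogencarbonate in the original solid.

91.04 %

NaHCO3 + HCl → NaCl + H2O + CO2
n(HCl) per titration = 0.03211 × 0.06436 = 2.067 × 10^-3 mol
n(NaHCO3) in each aliquot = 2.067 × 10^-3 mol (1:1 ratio)
n(NaHCO3) in the whole flask = 2.067 × 10^-3 × 500.0/50.00 = 0.02067 mol
mass of NaHCO3 = 0.02067 × 84.01 = 1.736 g
% NaHCO3 = 1.736 / 1.907 × 100 = 91.04 %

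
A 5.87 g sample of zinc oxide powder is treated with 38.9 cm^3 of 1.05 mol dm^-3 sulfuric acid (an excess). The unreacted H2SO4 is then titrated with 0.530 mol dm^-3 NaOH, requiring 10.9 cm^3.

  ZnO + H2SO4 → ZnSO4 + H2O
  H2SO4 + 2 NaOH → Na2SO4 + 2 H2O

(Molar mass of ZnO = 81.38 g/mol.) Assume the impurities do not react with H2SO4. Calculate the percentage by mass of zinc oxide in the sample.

n(H2SO4) added = 0.0389 × 1.05 = 0.0408 mol
n(NaOH) used in back-titration = 0.0109 × 0.530 = 5.78 × 10^-3 mol
From the 1:2 ratio, n(H2SO4) left over = 1/2 × 5.78 × 10^-3 = 2.89 × 10^-3 mol
n(H2SO4) consumed by analyte = 0.0408 − 2.89 × 10^-3 = 0.0380 mol
n(ZnO) = 0.0380 mol (1:1 ratio)
mass of ZnO = 0.0380 × 81.38 = 3.09 g
% ZnO = 3.09 / 5.87 × 100 = 52.6 %

52.6 %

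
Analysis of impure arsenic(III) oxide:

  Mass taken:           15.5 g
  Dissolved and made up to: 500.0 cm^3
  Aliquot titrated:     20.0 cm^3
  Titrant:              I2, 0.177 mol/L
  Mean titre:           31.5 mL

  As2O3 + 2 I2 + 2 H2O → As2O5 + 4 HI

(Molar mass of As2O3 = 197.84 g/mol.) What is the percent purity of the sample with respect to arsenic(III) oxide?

89.0 %

n(I2) per titration = 0.0315 × 0.177 = 5.58 × 10^-3 mol
From the 1:2 ratio, n(As2O3) in each aliquot = 1/2 × 5.58 × 10^-3 = 2.79 × 10^-3 mol
n(As2O3) in the whole flask = 2.79 × 10^-3 × 500.0/20.0 = 0.0697 mol
mass of As2O3 = 0.0697 × 197.84 = 13.8 g
% As2O3 = 13.8 / 15.5 × 100 = 89.0 %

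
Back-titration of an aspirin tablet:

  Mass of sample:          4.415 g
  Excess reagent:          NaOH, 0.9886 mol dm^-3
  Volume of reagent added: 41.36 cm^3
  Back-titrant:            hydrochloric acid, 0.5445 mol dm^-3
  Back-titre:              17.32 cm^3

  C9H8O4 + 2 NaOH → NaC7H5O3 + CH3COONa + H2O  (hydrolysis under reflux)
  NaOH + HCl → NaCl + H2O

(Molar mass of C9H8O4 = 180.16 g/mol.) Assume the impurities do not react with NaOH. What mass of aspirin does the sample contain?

n(NaOH) added = 0.04136 × 0.9886 = 0.04089 mol
n(HCl) used in back-titration = 0.01732 × 0.5445 = 9.431 × 10^-3 mol
n(NaOH) left over = 9.431 × 10^-3 mol (1:1 ratio)
n(NaOH) consumed by analyte = 0.04089 − 9.431 × 10^-3 = 0.03146 mol
From the 1:2 ratio, n(C9H8O4) = 1/2 × 0.03146 = 0.01573 mol
mass of C9H8O4 = 0.01573 × 180.16 = 2.834 g

2.834 g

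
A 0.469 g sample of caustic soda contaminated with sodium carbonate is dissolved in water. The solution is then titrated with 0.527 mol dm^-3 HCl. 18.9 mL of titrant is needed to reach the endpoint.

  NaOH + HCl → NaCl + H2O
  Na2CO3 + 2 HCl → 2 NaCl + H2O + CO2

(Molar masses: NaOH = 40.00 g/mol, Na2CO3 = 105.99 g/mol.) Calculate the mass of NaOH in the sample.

n(HCl) = 0.0189 × 0.527 = 9.96 × 10^-3 mol
Let x = n(NaOH), y = n(Na2CO3).
Titrant: 1x + 2y = 9.96 × 10^-3;  mass: 40.00x + 105.99y = 0.469
Solving, x = 4.53 × 10^-3 mol, y = 2.72 × 10^-3 mol
mass of NaOH = 4.53 × 10^-3 × 40.00 = 0.181 g

0.181 g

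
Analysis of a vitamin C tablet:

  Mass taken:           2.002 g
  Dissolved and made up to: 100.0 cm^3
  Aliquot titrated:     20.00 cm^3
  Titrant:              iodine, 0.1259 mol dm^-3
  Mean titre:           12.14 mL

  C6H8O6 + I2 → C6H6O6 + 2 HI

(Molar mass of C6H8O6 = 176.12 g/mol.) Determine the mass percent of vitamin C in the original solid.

67.23 %

n(I2) per titration = 0.01214 × 0.1259 = 1.528 × 10^-3 mol
n(C6H8O6) in each aliquot = 1.528 × 10^-3 mol (1:1 ratio)
n(C6H8O6) in the whole flask = 1.528 × 10^-3 × 100.0/20.00 = 7.642 × 10^-3 mol
mass of C6H8O6 = 7.642 × 10^-3 × 176.12 = 1.346 g
% C6H8O6 = 1.346 / 2.002 × 100 = 67.23 %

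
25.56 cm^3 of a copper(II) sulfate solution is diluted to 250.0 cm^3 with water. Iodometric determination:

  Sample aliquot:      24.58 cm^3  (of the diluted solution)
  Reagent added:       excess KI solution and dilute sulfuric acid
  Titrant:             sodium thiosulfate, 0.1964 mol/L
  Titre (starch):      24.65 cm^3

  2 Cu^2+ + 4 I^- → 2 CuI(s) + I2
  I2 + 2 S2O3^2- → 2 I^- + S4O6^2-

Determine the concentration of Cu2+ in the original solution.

n(S2O3^2-) = 0.02465 × 0.1964 = 4.841 × 10^-3 mol
n(I2) = n(S2O3^2-)/2 = 2.421 × 10^-3 mol
From the 2:1 ratio, n(Cu2+) in the aliquot = 2/1 × 2.421 × 10^-3 = 4.841 × 10^-3 mol
[Cu2+]_dilute = 4.841 × 10^-3 / 0.02458 = 0.1970 mol/L
[Cu2+]_original = 0.1970 × 250.0/25.56 = 1.926 mol/L

1.926 mol/L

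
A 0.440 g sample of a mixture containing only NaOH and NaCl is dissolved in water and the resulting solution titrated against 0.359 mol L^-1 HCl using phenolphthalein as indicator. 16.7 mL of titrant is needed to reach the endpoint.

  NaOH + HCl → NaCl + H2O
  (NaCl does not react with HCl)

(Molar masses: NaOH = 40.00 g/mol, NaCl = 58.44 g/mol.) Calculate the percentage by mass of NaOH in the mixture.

54.5 %

n(HCl) = 0.0167 × 0.359 = 6.00 × 10^-3 mol
Let x = n(NaOH), y = n(NaCl).
Titrant: 1x = 6.00 × 10^-3;  mass: 40.00x + 58.44y = 0.440
Solving, x = 6.00 × 10^-3 mol, y = 3.43 × 10^-3 mol
mass of NaOH = 6.00 × 10^-3 × 40.00 = 0.240 g
% NaOH = 0.240 / 0.440 × 100 = 54.5 %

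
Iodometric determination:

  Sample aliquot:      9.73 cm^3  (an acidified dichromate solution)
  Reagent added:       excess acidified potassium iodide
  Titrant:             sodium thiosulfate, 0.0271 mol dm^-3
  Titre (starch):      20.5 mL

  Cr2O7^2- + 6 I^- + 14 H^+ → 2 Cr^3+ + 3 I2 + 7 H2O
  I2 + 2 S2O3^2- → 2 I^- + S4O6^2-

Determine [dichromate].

n(S2O3^2-) = 0.0205 × 0.0271 = 5.56 × 10^-4 mol
n(I2) = n(S2O3^2-)/2 = 2.78 × 10^-4 mol
From the 1:3 ratio, n(Cr2O7^2-) in the aliquot = 1/3 × 2.78 × 10^-4 = 9.26 × 10^-5 mol
[Cr2O7^2-] = 9.26 × 10^-5 / 0.00973 = 0.00952 mol/L

0.00952 mol/L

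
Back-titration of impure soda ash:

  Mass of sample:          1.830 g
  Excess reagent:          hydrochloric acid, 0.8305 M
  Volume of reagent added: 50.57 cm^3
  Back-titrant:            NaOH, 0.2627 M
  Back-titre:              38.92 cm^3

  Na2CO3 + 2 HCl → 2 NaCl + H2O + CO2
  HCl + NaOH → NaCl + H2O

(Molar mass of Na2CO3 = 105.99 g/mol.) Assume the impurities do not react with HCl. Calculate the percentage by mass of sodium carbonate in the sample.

n(HCl) added = 0.05057 × 0.8305 = 0.04200 mol
n(NaOH) used in back-titration = 0.03892 × 0.2627 = 0.01022 mol
n(HCl) left over = 0.01022 mol (1:1 ratio)
n(HCl) consumed by analyte = 0.04200 − 0.01022 = 0.03177 mol
From the 1:2 ratio, n(Na2CO3) = 1/2 × 0.03177 = 0.01589 mol
mass of Na2CO3 = 0.01589 × 105.99 = 1.684 g
% Na2CO3 = 1.684 / 1.830 × 100 = 92.01 %

92.01 %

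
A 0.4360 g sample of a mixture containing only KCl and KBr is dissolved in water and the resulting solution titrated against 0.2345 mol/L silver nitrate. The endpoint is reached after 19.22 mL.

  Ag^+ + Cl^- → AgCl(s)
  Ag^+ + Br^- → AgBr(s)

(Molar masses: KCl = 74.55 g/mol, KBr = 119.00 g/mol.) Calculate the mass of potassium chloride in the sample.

0.1683 g

n(AgNO3) = 0.01922 × 0.2345 = 4.507 × 10^-3 mol
Let x = n(KCl), y = n(KBr).
Titrant: 1x + 1y = 4.507 × 10^-3;  mass: 74.55x + 119.00y = 0.4360
Solving, x = 2.257 × 10^-3 mol, y = 2.250 × 10^-3 mol
mass of KCl = 2.257 × 10^-3 × 74.55 = 0.1683 g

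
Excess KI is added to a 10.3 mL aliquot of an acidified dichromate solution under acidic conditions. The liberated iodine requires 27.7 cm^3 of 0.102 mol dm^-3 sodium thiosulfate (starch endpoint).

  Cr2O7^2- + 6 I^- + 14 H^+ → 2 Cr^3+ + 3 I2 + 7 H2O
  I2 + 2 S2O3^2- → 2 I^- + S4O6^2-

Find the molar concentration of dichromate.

0.0457 mol/L

n(S2O3^2-) = 0.0277 × 0.102 = 2.83 × 10^-3 mol
n(I2) = n(S2O3^2-)/2 = 1.41 × 10^-3 mol
From the 1:3 ratio, n(Cr2O7^2-) in the aliquot = 1/3 × 1.41 × 10^-3 = 4.71 × 10^-4 mol
[Cr2O7^2-] = 4.71 × 10^-4 / 0.0103 = 0.0457 mol/L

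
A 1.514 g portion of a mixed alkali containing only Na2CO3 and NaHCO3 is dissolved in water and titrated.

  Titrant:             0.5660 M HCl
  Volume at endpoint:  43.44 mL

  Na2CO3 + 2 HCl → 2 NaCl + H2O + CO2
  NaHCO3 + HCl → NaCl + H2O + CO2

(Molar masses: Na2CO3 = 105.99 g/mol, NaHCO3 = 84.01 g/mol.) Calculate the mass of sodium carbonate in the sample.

n(HCl) = 0.04344 × 0.5660 = 0.02459 mol
Let x = n(Na2CO3), y = n(NaHCO3).
Titrant: 2x + 1y = 0.02459;  mass: 105.99x + 84.01y = 1.514
Solving, x = 8.892 × 10^-3 mol, y = 6.803 × 10^-3 mol
mass of Na2CO3 = 8.892 × 10^-3 × 105.99 = 0.9424 g

0.9424 g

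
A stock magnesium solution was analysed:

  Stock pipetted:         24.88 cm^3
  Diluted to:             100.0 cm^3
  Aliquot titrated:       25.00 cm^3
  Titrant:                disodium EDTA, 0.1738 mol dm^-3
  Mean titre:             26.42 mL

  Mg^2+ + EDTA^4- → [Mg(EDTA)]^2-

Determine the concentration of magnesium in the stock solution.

n(EDTA) = 0.02642 × 0.1738 = 4.592 × 10^-3 mol
n(Mg2+) in the aliquot = 4.592 × 10^-3 mol (1:1 ratio)
[Mg2+]_dilute = 4.592 × 10^-3 / 0.02500 = 0.1837 mol/L
Dilution factor = 100.0 / 24.88 = 4.019
[Mg2+]_stock = 0.1837 × 4.019 = 0.7382 mol/L

0.7382 mol/L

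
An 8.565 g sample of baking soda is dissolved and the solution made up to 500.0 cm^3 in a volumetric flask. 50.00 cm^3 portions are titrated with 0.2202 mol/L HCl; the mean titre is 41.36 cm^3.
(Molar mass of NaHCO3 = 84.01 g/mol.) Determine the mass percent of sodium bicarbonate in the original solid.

NaHCO3 + HCl → NaCl + H2O + CO2
n(HCl) per titration = 0.04136 × 0.2202 = 9.107 × 10^-3 mol
n(NaHCO3) in each aliquot = 9.107 × 10^-3 mol (1:1 ratio)
n(NaHCO3) in the whole flask = 9.107 × 10^-3 × 500.0/50.00 = 0.09107 mol
mass of NaHCO3 = 0.09107 × 84.01 = 7.651 g
% NaHCO3 = 7.651 / 8.565 × 100 = 89.33 %

89.33 %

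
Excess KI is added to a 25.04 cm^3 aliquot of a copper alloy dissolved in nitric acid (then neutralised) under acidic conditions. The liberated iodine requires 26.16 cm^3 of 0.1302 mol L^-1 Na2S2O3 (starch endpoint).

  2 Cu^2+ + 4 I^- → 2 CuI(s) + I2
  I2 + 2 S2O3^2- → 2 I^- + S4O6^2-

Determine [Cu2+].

0.1360 mol/L

n(S2O3^2-) = 0.02616 × 0.1302 = 3.406 × 10^-3 mol
n(I2) = n(S2O3^2-)/2 = 1.703 × 10^-3 mol
From the 2:1 ratio, n(Cu2+) in the aliquot = 2/1 × 1.703 × 10^-3 = 3.406 × 10^-3 mol
[Cu2+] = 3.406 × 10^-3 / 0.02504 = 0.1360 mol/L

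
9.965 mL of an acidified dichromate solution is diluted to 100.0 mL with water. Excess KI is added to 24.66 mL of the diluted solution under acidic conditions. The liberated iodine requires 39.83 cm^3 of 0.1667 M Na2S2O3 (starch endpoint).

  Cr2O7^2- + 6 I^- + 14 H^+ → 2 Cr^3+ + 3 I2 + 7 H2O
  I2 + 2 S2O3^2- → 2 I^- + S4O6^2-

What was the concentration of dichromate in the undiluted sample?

0.4503 M

n(S2O3^2-) = 0.03983 × 0.1667 = 6.640 × 10^-3 mol
n(I2) = n(S2O3^2-)/2 = 3.320 × 10^-3 mol
From the 1:3 ratio, n(Cr2O7^2-) in the aliquot = 1/3 × 3.320 × 10^-3 = 1.107 × 10^-3 mol
[Cr2O7^2-]_dilute = 1.107 × 10^-3 / 0.02466 = 0.04487 mol/L
[Cr2O7^2-]_original = 0.04487 × 100.0/9.965 = 0.4503 mol/L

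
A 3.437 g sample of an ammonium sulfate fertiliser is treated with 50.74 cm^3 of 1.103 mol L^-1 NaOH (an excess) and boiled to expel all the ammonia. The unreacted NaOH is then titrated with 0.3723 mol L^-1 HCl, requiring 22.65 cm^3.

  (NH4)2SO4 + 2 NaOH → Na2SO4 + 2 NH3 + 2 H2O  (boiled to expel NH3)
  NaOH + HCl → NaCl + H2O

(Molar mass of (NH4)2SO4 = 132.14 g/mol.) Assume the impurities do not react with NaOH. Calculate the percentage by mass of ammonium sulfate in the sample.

n(NaOH) added = 0.05074 × 1.103 = 0.05597 mol
n(HCl) used in back-titration = 0.02265 × 0.3723 = 8.433 × 10^-3 mol
n(NaOH) left over = 8.433 × 10^-3 mol (1:1 ratio)
n(NaOH) consumed by analyte = 0.05597 − 8.433 × 10^-3 = 0.04753 mol
From the 1:2 ratio, n((NH4)2SO4) = 1/2 × 0.04753 = 0.02377 mol
mass of (NH4)2SO4 = 0.02377 × 132.14 = 3.141 g
% (NH4)2SO4 = 3.141 / 3.437 × 100 = 91.37 %

91.37 %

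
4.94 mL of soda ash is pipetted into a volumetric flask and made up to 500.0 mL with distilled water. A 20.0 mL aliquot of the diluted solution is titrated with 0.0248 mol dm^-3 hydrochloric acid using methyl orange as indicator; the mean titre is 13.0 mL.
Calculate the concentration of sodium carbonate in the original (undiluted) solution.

Na2CO3 + 2 HCl → 2 NaCl + H2O + CO2
n(HCl) = 0.0130 × 0.0248 = 3.22 × 10^-4 mol
From the 1:2 ratio, n(Na2CO3) in the aliquot = 1/2 × 3.22 × 10^-4 = 1.61 × 10^-4 mol
[Na2CO3]_dilute = 1.61 × 10^-4 / 0.0200 = 0.00806 mol/L
Dilution factor = 500.0 / 4.94 = 101.2
[Na2CO3]_stock = 0.00806 × 101.2 = 0.816 mol/L

0.816 mol/L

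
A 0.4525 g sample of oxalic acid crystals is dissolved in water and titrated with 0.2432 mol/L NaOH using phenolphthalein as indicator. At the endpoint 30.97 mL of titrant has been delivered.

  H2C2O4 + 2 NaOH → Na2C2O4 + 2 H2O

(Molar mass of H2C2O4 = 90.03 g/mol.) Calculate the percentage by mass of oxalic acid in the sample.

n(NaOH) = 0.03097 L × 0.2432 mol/L = 7.532 × 10^-3 mol
From the 1:2 ratio, n(H2C2O4) = 1/2 × 7.532 × 10^-3 = 3.766 × 10^-3 mol
mass of H2C2O4 = 3.766 × 10^-3 × 90.03 g/mol = 0.3390 g
% H2C2O4 = 0.3390 / 0.4525 × 100 = 74.93 %

74.93 %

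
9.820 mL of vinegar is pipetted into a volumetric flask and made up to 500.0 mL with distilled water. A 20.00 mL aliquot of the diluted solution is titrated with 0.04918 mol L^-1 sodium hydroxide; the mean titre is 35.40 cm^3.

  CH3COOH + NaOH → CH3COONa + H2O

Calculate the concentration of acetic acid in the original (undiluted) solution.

n(NaOH) = 0.03540 × 0.04918 = 1.741 × 10^-3 mol
n(CH3COOH) in the aliquot = 1.741 × 10^-3 mol (1:1 ratio)
[CH3COOH]_dilute = 1.741 × 10^-3 / 0.02000 = 0.08705 mol/L
Dilution factor = 500.0 / 9.820 = 50.92
[CH3COOH]_stock = 0.08705 × 50.92 = 4.432 mol/L

4.432 mol/L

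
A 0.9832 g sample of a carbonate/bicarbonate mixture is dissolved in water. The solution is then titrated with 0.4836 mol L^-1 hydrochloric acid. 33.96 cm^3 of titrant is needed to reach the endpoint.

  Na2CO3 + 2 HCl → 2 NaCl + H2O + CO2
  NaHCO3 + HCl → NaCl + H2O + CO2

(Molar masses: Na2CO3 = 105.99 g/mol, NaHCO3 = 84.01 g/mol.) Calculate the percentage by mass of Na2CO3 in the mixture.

68.91 %

n(HCl) = 0.03396 × 0.4836 = 0.01642 mol
Let x = n(Na2CO3), y = n(NaHCO3).
Titrant: 2x + 1y = 0.01642;  mass: 105.99x + 84.01y = 0.9832
Solving, x = 6.392 × 10^-3 mol, y = 3.639 × 10^-3 mol
mass of Na2CO3 = 6.392 × 10^-3 × 105.99 = 0.6775 g
% Na2CO3 = 0.6775 / 0.9832 × 100 = 68.91 %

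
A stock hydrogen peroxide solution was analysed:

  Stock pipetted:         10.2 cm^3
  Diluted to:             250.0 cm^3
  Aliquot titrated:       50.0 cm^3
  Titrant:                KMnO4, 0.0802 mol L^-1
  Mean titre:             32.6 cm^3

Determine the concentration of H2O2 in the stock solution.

2 MnO4^- + 5 H2O2 + 6 H^+ → 2 Mn^2+ + 5 O2 + 8 H2O
n(KMnO4) = 0.0326 × 0.0802 = 2.61 × 10^-3 mol
From the 5:2 ratio, n(H2O2) in the aliquot = 5/2 × 2.61 × 10^-3 = 6.54 × 10^-3 mol
[H2O2]_dilute = 6.54 × 10^-3 / 0.0500 = 0.131 mol/L
Dilution factor = 250.0 / 10.2 = 24.51
[H2O2]_stock = 0.131 × 24.51 = 3.20 mol/L

3.20 mol/L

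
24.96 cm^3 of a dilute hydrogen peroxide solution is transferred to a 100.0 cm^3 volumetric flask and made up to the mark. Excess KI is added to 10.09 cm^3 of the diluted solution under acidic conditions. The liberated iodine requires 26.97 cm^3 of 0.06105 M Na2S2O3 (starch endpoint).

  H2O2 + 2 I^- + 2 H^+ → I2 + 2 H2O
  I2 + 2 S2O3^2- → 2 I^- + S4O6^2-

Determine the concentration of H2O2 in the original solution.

n(S2O3^2-) = 0.02697 × 0.06105 = 1.647 × 10^-3 mol
n(I2) = n(S2O3^2-)/2 = 8.233 × 10^-4 mol
n(H2O2) in the aliquot = 8.233 × 10^-4 mol (1:1 ratio)
[H2O2]_dilute = 8.233 × 10^-4 / 0.01009 = 0.08159 mol/L
[H2O2]_original = 0.08159 × 100.0/24.96 = 0.3269 mol/L

0.3269 M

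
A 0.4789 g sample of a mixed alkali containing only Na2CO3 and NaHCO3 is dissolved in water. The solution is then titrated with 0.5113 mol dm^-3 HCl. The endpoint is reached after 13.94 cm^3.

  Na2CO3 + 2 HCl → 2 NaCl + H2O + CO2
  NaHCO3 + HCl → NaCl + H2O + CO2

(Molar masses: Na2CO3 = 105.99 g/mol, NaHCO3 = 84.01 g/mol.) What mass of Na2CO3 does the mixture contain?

n(HCl) = 0.01394 × 0.5113 = 7.128 × 10^-3 mol
Let x = n(Na2CO3), y = n(NaHCO3).
Titrant: 2x + 1y = 7.128 × 10^-3;  mass: 105.99x + 84.01y = 0.4789
Solving, x = 1.933 × 10^-3 mol, y = 3.262 × 10^-3 mol
mass of Na2CO3 = 1.933 × 10^-3 × 105.99 = 0.2048 g

0.2048 g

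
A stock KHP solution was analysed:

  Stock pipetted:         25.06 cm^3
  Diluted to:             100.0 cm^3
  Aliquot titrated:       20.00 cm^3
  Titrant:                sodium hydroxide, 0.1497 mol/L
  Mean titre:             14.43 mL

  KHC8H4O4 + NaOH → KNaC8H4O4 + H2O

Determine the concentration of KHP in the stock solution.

n(NaOH) = 0.01443 × 0.1497 = 2.160 × 10^-3 mol
n(KHC8H4O4) in the aliquot = 2.160 × 10^-3 mol (1:1 ratio)
[KHC8H4O4]_dilute = 2.160 × 10^-3 / 0.02000 = 0.1080 mol/L
Dilution factor = 100.0 / 25.06 = 3.990
[KHC8H4O4]_stock = 0.1080 × 3.990 = 0.4310 mol/L

0.4310 mol/L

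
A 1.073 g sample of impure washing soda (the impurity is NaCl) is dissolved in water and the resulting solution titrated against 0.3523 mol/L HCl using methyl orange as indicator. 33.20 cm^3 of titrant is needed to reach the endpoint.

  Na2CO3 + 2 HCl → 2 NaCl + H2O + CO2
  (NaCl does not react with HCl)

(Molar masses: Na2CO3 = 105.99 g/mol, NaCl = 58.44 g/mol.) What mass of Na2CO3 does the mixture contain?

0.6198 g

n(HCl) = 0.03320 × 0.3523 = 0.01170 mol
Let x = n(Na2CO3), y = n(NaCl).
Titrant: 2x = 0.01170;  mass: 105.99x + 58.44y = 1.073
Solving, x = 5.848 × 10^-3 mol, y = 7.754 × 10^-3 mol
mass of Na2CO3 = 5.848 × 10^-3 × 105.99 = 0.6198 g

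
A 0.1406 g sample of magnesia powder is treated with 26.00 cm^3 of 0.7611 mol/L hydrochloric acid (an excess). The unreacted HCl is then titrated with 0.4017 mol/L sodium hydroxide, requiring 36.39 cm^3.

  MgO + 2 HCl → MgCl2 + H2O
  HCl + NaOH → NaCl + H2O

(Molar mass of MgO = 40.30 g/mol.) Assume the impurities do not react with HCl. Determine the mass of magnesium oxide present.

n(HCl) added = 0.02600 × 0.7611 = 0.01979 mol
n(NaOH) used in back-titration = 0.03639 × 0.4017 = 0.01462 mol
n(HCl) left over = 0.01462 mol (1:1 ratio)
n(HCl) consumed by analyte = 0.01979 − 0.01462 = 5.171 × 10^-3 mol
From the 1:2 ratio, n(MgO) = 1/2 × 5.171 × 10^-3 = 2.585 × 10^-3 mol
mass of MgO = 2.585 × 10^-3 × 40.30 = 0.1042 g

0.1042 g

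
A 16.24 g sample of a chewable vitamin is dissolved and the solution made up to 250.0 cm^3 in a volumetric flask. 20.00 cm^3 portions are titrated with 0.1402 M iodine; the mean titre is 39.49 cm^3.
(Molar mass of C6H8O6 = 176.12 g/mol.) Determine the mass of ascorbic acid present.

C6H8O6 + I2 → C6H6O6 + 2 HI
n(I2) per titration = 0.03949 × 0.1402 = 5.536 × 10^-3 mol
n(C6H8O6) in each aliquot = 5.536 × 10^-3 mol (1:1 ratio)
n(C6H8O6) in the whole flask = 5.536 × 10^-3 × 250.0/20.00 = 0.06921 mol
mass of C6H8O6 = 0.06921 × 176.12 = 12.19 g

12.19 g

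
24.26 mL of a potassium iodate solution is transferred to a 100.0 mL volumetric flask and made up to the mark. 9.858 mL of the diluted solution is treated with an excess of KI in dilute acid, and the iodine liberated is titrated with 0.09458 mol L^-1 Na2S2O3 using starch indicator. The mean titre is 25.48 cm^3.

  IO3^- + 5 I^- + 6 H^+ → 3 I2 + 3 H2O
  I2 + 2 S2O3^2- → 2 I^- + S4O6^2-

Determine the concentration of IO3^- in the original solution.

n(S2O3^2-) = 0.02548 × 0.09458 = 2.410 × 10^-3 mol
n(I2) = n(S2O3^2-)/2 = 1.205 × 10^-3 mol
From the 1:3 ratio, n(IO3^-) in the aliquot = 1/3 × 1.205 × 10^-3 = 4.016 × 10^-4 mol
[IO3^-]_dilute = 4.016 × 10^-4 / 0.009858 = 0.04074 mol/L
[IO3^-]_original = 0.04074 × 100.0/24.26 = 0.1679 mol/L

0.1679 mol/L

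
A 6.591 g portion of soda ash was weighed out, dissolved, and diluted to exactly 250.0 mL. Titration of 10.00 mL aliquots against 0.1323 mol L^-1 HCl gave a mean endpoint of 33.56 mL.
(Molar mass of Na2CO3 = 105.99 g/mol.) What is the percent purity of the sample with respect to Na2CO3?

89.25 %

Na2CO3 + 2 HCl → 2 NaCl + H2O + CO2
n(HCl) per titration = 0.03356 × 0.1323 = 4.440 × 10^-3 mol
From the 1:2 ratio, n(Na2CO3) in each aliquot = 1/2 × 4.440 × 10^-3 = 2.220 × 10^-3 mol
n(Na2CO3) in the whole flask = 2.220 × 10^-3 × 250.0/10.00 = 0.05550 mol
mass of Na2CO3 = 0.05550 × 105.99 = 5.882 g
% Na2CO3 = 5.882 / 6.591 × 100 = 89.25 %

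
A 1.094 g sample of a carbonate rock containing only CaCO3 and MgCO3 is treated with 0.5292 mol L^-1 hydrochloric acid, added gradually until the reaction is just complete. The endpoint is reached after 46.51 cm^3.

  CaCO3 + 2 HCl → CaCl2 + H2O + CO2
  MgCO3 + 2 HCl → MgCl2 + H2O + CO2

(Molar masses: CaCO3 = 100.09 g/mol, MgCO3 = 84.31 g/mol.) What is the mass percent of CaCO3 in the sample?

32.72 %

n(HCl) = 0.04651 × 0.5292 = 0.02461 mol
Let x = n(CaCO3), y = n(MgCO3).
Titrant: 2x + 2y = 0.02461;  mass: 100.09x + 84.31y = 1.094
Solving, x = 3.576 × 10^-3 mol, y = 8.730 × 10^-3 mol
mass of CaCO3 = 3.576 × 10^-3 × 100.09 = 0.3580 g
% CaCO3 = 0.3580 / 1.094 × 100 = 32.72 %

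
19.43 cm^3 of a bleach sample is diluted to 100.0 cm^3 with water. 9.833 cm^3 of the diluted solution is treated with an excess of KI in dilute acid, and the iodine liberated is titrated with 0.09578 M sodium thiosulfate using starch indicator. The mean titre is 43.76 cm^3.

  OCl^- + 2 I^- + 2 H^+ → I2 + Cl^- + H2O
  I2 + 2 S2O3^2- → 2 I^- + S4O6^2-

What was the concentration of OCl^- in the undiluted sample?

n(S2O3^2-) = 0.04376 × 0.09578 = 4.191 × 10^-3 mol
n(I2) = n(S2O3^2-)/2 = 2.096 × 10^-3 mol
n(OCl^-) in the aliquot = 2.096 × 10^-3 mol (1:1 ratio)
[OCl^-]_dilute = 2.096 × 10^-3 / 0.009833 = 0.2131 mol/L
[OCl^-]_original = 0.2131 × 100.0/19.43 = 1.097 mol/L

1.097 M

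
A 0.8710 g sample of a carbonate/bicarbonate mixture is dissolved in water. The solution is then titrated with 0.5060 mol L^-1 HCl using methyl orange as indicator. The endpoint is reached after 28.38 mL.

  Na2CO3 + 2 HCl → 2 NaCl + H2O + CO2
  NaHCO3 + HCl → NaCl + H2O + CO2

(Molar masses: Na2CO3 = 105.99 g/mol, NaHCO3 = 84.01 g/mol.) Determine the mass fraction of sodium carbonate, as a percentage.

65.80 %

n(HCl) = 0.02838 × 0.5060 = 0.01436 mol
Let x = n(Na2CO3), y = n(NaHCO3).
Titrant: 2x + 1y = 0.01436;  mass: 105.99x + 84.01y = 0.8710
Solving, x = 5.407 × 10^-3 mol, y = 3.546 × 10^-3 mol
mass of Na2CO3 = 5.407 × 10^-3 × 105.99 = 0.5731 g
% Na2CO3 = 0.5731 / 0.8710 × 100 = 65.80 %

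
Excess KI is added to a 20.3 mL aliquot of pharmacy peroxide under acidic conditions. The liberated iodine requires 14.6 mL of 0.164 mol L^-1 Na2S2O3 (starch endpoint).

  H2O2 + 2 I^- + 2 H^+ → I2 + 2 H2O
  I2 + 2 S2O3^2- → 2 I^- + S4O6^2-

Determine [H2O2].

0.0590 mol/L

n(S2O3^2-) = 0.0146 × 0.164 = 2.39 × 10^-3 mol
n(I2) = n(S2O3^2-)/2 = 1.20 × 10^-3 mol
n(H2O2) in the aliquot = 1.20 × 10^-3 mol (1:1 ratio)
[H2O2] = 1.20 × 10^-3 / 0.0203 = 0.0590 mol/L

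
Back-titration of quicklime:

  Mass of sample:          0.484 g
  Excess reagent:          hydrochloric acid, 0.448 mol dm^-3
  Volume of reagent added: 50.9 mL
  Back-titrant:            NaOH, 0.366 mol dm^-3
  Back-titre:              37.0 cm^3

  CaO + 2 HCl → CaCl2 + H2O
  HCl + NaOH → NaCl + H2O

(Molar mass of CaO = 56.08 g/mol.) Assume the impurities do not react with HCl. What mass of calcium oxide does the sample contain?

0.260 g

n(HCl) added = 0.0509 × 0.448 = 0.0228 mol
n(NaOH) used in back-titration = 0.0370 × 0.366 = 0.0135 mol
n(HCl) left over = 0.0135 mol (1:1 ratio)
n(HCl) consumed by analyte = 0.0228 − 0.0135 = 9.26 × 10^-3 mol
From the 1:2 ratio, n(CaO) = 1/2 × 9.26 × 10^-3 = 4.63 × 10^-3 mol
mass of CaO = 4.63 × 10^-3 × 56.08 = 0.260 g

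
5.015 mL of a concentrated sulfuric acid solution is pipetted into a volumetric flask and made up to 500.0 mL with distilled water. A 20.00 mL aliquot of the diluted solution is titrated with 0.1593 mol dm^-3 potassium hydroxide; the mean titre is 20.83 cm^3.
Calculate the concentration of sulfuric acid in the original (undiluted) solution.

H2SO4 + 2 KOH → K2SO4 + 2 H2O
n(KOH) = 0.02083 × 0.1593 = 3.318 × 10^-3 mol
From the 1:2 ratio, n(H2SO4) in the aliquot = 1/2 × 3.318 × 10^-3 = 1.659 × 10^-3 mol
[H2SO4]_dilute = 1.659 × 10^-3 / 0.02000 = 0.08296 mol/L
Dilution factor = 500.0 / 5.015 = 99.70
[H2SO4]_stock = 0.08296 × 99.70 = 8.271 mol/L

8.271 mol/L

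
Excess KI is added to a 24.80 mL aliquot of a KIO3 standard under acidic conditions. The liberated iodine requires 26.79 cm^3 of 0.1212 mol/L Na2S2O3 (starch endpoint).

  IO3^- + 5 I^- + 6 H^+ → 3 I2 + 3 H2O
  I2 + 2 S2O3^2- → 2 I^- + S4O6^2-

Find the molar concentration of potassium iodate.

n(S2O3^2-) = 0.02679 × 0.1212 = 3.247 × 10^-3 mol
n(I2) = n(S2O3^2-)/2 = 1.623 × 10^-3 mol
From the 1:3 ratio, n(IO3^-) in the aliquot = 1/3 × 1.623 × 10^-3 = 5.412 × 10^-4 mol
[IO3^-] = 5.412 × 10^-4 / 0.02480 = 0.02182 mol/L

0.02182 mol/L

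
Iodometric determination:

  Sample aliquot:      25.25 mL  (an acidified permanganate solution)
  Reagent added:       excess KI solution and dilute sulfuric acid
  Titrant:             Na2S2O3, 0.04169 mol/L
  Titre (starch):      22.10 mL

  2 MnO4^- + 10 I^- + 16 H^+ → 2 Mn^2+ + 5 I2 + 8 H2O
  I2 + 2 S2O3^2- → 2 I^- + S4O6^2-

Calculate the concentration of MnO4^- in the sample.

0.007298 mol/L

n(S2O3^2-) = 0.02210 × 0.04169 = 9.213 × 10^-4 mol
n(I2) = n(S2O3^2-)/2 = 4.607 × 10^-4 mol
From the 2:5 ratio, n(MnO4^-) in the aliquot = 2/5 × 4.607 × 10^-4 = 1.843 × 10^-4 mol
[MnO4^-] = 1.843 × 10^-4 / 0.02525 = 0.007298 mol/L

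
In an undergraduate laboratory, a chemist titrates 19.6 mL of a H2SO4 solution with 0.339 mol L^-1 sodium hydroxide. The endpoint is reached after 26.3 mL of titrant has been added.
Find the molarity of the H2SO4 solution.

0.227 mol/L

H2SO4 + 2 NaOH → Na2SO4 + 2 H2O
n(NaOH) = 0.0263 L × 0.339 mol/L = 8.92 × 10^-3 mol
From the 1:2 mole ratio, n(H2SO4) = 1/2 × 8.92 × 10^-3 = 4.46 × 10^-3 mol
[H2SO4] = 4.46 × 10^-3 mol / 0.0196 L = 0.227 mol/L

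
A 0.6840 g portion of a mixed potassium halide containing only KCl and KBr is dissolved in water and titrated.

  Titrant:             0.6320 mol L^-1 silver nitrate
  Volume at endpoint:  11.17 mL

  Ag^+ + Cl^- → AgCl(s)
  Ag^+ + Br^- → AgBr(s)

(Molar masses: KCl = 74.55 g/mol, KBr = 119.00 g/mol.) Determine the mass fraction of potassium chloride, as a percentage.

38.27 %

n(AgNO3) = 0.01117 × 0.6320 = 7.059 × 10^-3 mol
Let x = n(KCl), y = n(KBr).
Titrant: 1x + 1y = 7.059 × 10^-3;  mass: 74.55x + 119.00y = 0.6840
Solving, x = 3.511 × 10^-3 mol, y = 3.548 × 10^-3 mol
mass of KCl = 3.511 × 10^-3 × 74.55 = 0.2618 g
% KCl = 0.2618 / 0.6840 × 100 = 38.27 %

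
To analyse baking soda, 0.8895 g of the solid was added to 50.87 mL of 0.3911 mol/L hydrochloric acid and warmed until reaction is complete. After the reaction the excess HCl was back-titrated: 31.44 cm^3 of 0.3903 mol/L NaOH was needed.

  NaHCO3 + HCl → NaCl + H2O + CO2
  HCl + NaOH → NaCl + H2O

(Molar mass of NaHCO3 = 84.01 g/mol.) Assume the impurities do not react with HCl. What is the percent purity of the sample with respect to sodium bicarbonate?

72.01 %

n(HCl) added = 0.05087 × 0.3911 = 0.01990 mol
n(NaOH) used in back-titration = 0.03144 × 0.3903 = 0.01227 mol
n(HCl) left over = 0.01227 mol (1:1 ratio)
n(HCl) consumed by analyte = 0.01990 − 0.01227 = 7.624 × 10^-3 mol
n(NaHCO3) = 7.624 × 10^-3 mol (1:1 ratio)
mass of NaHCO3 = 7.624 × 10^-3 × 84.01 = 0.6405 g
% NaHCO3 = 0.6405 / 0.8895 × 100 = 72.01 %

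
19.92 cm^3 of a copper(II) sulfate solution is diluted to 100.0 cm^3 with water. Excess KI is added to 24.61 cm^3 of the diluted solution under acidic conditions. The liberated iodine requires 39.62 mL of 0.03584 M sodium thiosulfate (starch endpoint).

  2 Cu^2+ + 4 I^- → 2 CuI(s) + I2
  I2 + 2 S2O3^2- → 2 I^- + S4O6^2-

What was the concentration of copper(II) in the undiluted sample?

0.2897 M

n(S2O3^2-) = 0.03962 × 0.03584 = 1.420 × 10^-3 mol
n(I2) = n(S2O3^2-)/2 = 7.100 × 10^-4 mol
From the 2:1 ratio, n(Cu2+) in the aliquot = 2/1 × 7.100 × 10^-4 = 1.420 × 10^-3 mol
[Cu2+]_dilute = 1.420 × 10^-3 / 0.02461 = 0.05770 mol/L
[Cu2+]_original = 0.05770 × 100.0/19.92 = 0.2897 mol/L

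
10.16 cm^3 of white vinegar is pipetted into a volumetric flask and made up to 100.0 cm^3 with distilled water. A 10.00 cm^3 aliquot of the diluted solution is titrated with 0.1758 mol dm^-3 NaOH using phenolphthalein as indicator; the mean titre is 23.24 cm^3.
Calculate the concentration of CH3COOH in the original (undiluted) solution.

4.021 mol/L

CH3COOH + NaOH → CH3COONa + H2O
n(NaOH) = 0.02324 × 0.1758 = 4.086 × 10^-3 mol
n(CH3COOH) in the aliquot = 4.086 × 10^-3 mol (1:1 ratio)
[CH3COOH]_dilute = 4.086 × 10^-3 / 0.01000 = 0.4086 mol/L
Dilution factor = 100.0 / 10.16 = 9.843
[CH3COOH]_stock = 0.4086 × 9.843 = 4.021 mol/L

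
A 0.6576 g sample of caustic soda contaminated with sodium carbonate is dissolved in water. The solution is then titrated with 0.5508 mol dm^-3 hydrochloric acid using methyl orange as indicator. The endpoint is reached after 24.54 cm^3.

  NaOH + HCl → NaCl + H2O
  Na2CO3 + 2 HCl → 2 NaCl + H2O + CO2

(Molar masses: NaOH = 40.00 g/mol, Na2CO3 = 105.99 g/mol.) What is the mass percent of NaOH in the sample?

n(HCl) = 0.02454 × 0.5508 = 0.01352 mol
Let x = n(NaOH), y = n(Na2CO3).
Titrant: 1x + 2y = 0.01352;  mass: 40.00x + 105.99y = 0.6576
Solving, x = 4.518 × 10^-3 mol, y = 4.499 × 10^-3 mol
mass of NaOH = 4.518 × 10^-3 × 40.00 = 0.1807 g
% NaOH = 0.1807 / 0.6576 × 100 = 27.48 %

27.48 %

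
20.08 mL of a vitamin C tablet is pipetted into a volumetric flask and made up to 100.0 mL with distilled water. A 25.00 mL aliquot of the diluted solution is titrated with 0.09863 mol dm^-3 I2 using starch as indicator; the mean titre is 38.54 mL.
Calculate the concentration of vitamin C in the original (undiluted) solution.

0.7572 mol/L

C6H8O6 + I2 → C6H6O6 + 2 HI
n(I2) = 0.03854 × 0.09863 = 3.801 × 10^-3 mol
n(C6H8O6) in the aliquot = 3.801 × 10^-3 mol (1:1 ratio)
[C6H8O6]_dilute = 3.801 × 10^-3 / 0.02500 = 0.1520 mol/L
Dilution factor = 100.0 / 20.08 = 4.980
[C6H8O6]_stock = 0.1520 × 4.980 = 0.7572 mol/L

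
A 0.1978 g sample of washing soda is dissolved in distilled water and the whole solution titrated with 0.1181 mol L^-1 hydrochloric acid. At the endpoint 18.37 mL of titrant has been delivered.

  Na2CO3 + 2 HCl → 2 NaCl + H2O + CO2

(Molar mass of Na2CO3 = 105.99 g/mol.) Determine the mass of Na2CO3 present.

0.1150 g

n(HCl) = 0.01837 L × 0.1181 mol/L = 2.169 × 10^-3 mol
From the 1:2 ratio, n(Na2CO3) = 1/2 × 2.169 × 10^-3 = 1.085 × 10^-3 mol
mass of Na2CO3 = 1.085 × 10^-3 × 105.99 g/mol = 0.1150 g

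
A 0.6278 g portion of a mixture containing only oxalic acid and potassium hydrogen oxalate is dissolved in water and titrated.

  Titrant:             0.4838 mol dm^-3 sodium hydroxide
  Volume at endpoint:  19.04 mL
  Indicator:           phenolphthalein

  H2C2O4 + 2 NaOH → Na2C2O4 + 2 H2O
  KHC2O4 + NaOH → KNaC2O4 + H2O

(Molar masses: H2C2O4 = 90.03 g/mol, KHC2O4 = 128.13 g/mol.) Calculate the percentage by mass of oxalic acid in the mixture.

n(NaOH) = 0.01904 × 0.4838 = 9.212 × 10^-3 mol
Let x = n(H2C2O4), y = n(KHC2O4).
Titrant: 2x + 1y = 9.212 × 10^-3;  mass: 90.03x + 128.13y = 0.6278
Solving, x = 3.324 × 10^-3 mol, y = 2.564 × 10^-3 mol
mass of H2C2O4 = 3.324 × 10^-3 × 90.03 = 0.2992 g
% H2C2O4 = 0.2992 / 0.6278 × 100 = 47.66 %

47.66 %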